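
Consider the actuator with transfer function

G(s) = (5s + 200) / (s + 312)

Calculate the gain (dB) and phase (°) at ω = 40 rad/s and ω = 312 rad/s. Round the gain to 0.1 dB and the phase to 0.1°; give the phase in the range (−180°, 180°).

ω = 40: -0.9 dB, 37.7°; ω = 312: 11.0 dB, 37.7°

Substitute s = j40:
Numerator: 5(j40) + 200 = 200 + j200
Denominator: (j40) + 312 = 312 + j40
|N| = √(200² + 200²) ≈ 282.84, ∠N ≈ 45.00°
|D| = √(312² + 40²) ≈ 314.55, ∠D ≈ 7.31°
|G| = 282.84 / 314.55 ≈ 0.89919
Gain = 20 log₁₀(0.89919) ≈ -0.92 dB
∠G = 45.00° − 7.31° = 37.69°

Substitute s = j312:
Numerator: 5(j312) + 200 = 200 + j1560
Denominator: (j312) + 312 = 312 + j312
|N| = √(200² + 1560²) ≈ 1572.8, ∠N ≈ 82.69°
|D| = √(312² + 312²) ≈ 441.23, ∠D ≈ 45.00°
|G| = 1572.8 / 441.23 ≈ 3.5646
Gain = 20 log₁₀(3.5646) ≈ 11.04 dB
∠G = 82.69° − 45.00° = 37.69°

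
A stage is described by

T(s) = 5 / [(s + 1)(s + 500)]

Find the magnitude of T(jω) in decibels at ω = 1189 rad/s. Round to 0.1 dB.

-109.7 dB

At s = jω = j1189:
pole (s+1): 1 + j1189 → |·| = √(1²+1189²) = √1413722 ≈ 1189, ∠ = arctan(1189/1) ≈ 89.95°
pole (s+500): 500 + j1189 → |·| = √(500²+1189²) = √1663721 ≈ 1289.9, ∠ = arctan(1189/500) ≈ 67.19°
|T| = 5 / 1.5337e+06 ≈ 3.2601e-06
Gain = 20 log₁₀(3.2601e-06) ≈ -109.74 dB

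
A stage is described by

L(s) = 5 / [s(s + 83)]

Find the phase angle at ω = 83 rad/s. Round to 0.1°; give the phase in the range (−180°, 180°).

At s = jω = j83:
pole (s+83): 83 + j83 → |·| = √(83²+83²) = √13778 ≈ 117.38, ∠ = arctan(83/83) ≈ 45.00°
pole at origin: |s| = 83, ∠ = 90.00° (in denominator)
∠L = 0.00° − 135.00° = -135.00°

-135.0°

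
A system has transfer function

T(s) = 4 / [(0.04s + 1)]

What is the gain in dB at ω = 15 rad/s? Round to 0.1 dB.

10.7 dB

At ω = 15 rad/s:
pole (1 + j15·0.04) = 1 + j0.6 → |·| ≈ 1.1662, ∠ ≈ 30.96°
|T| = 4 · 1 / (1.1662) ≈ 3.4299
Gain = 20 log₁₀(3.4299) ≈ 10.71 dB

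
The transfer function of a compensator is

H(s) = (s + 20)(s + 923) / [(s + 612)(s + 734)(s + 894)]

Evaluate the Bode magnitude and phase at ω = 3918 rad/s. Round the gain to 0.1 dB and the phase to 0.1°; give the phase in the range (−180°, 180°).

At s = jω = j3918:
zero (s+20): 20 + j3918 → |·| = √(20²+3918²) = √15351124 ≈ 3918.1, ∠ = arctan(3918/20) ≈ 89.71°
zero (s+923): 923 + j3918 → |·| = √(923²+3918²) = √16202653 ≈ 4025.3, ∠ = arctan(3918/923) ≈ 76.74°
pole (s+612): 612 + j3918 → |·| = √(612²+3918²) = √15725268 ≈ 3965.5, ∠ = arctan(3918/612) ≈ 81.12°
pole (s+734): 734 + j3918 → |·| = √(734²+3918²) = √15889480 ≈ 3986.2, ∠ = arctan(3918/734) ≈ 79.39°
pole (s+894): 894 + j3918 → |·| = √(894²+3918²) = √16149960 ≈ 4018.7, ∠ = arctan(3918/894) ≈ 77.15°
|H| = 1 · 1.5772e+07 / 6.3525e+10 ≈ 0.00024828
Gain = 20 log₁₀(0.00024828) ≈ -72.10 dB
∠H = 166.45° − 237.66° = -71.21°

-72.1 dB, -71.2°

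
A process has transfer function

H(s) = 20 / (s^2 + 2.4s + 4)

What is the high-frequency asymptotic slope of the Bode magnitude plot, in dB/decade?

-40 dB/decade

Each pole contributes −20 dB/decade at high frequency; each zero contributes +20 dB/decade.
Net: 0 zero(s) − 2 pole(s) → -40 dB/decade.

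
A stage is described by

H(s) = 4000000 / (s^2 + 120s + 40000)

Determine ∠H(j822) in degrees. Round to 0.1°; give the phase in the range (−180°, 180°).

-171.2°

At s = jω = j822:
quadratic: (j822)² + 120·j822 + 40000 = -635684 + j98640 → |·| ≈ 6.4329e+05, ∠ ≈ 171.18°
∠H = 0.00° − 171.18° = -171.18°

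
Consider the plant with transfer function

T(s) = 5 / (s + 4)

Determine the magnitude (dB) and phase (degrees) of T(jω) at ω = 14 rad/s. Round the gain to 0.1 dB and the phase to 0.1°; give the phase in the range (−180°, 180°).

-9.3 dB, -74.1°

At s = jω = j14:
pole (s+4): 4 + j14 → |·| = √(4²+14²) = √212 ≈ 14.56, ∠ = arctan(14/4) ≈ 74.05°
|T| = 5 / 14.56 ≈ 0.34341
Gain = 20 log₁₀(0.34341) ≈ -9.28 dB
∠T = 0.00° − 74.05° = -74.05°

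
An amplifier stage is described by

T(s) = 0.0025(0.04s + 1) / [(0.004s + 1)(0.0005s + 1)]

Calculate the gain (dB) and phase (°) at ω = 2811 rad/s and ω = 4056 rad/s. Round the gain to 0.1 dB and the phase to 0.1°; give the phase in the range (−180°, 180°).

ω = 2811: -36.8 dB, -50.0°; ω = 4056: -39.1 dB, -60.6°

At ω = 2811 rad/s:
zero (1 + j2811·0.04) = 1 + j112.44 → |·| ≈ 112.44, ∠ ≈ 89.49°
pole (1 + j2811·0.004) = 1 + j11.244 → |·| ≈ 11.288, ∠ ≈ 84.92°
pole (1 + j2811·0.0005) = 1 + j1.4055 → |·| ≈ 1.7249, ∠ ≈ 54.57°
|T| = 0.0025 · 112.44 / (11.288 · 1.7249) ≈ 0.014437
Gain = 20 log₁₀(0.014437) ≈ -36.81 dB
∠T = (89.49°) − (84.92° + 54.57°) = -50.00°

At ω = 4056 rad/s:
zero (1 + j4056·0.04) = 1 + j162.24 → |·| ≈ 162.24, ∠ ≈ 89.65°
pole (1 + j4056·0.004) = 1 + j16.224 → |·| ≈ 16.255, ∠ ≈ 86.47°
pole (1 + j4056·0.0005) = 1 + j2.028 → |·| ≈ 2.2611, ∠ ≈ 63.75°
|T| = 0.0025 · 162.24 / (16.255 · 2.2611) ≈ 0.011035
Gain = 20 log₁₀(0.011035) ≈ -39.14 dB
∠T = (89.65°) − (86.47° + 63.75°) = -60.57°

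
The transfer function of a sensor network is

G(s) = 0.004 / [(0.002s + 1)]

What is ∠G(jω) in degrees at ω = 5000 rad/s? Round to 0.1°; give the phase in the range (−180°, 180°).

At ω = 5000 rad/s:
pole (1 + j5000·0.002) = 1 + j10 → |·| ≈ 10.05, ∠ ≈ 84.29°
∠G = (0°) − (84.29°) = -84.29°

-84.3°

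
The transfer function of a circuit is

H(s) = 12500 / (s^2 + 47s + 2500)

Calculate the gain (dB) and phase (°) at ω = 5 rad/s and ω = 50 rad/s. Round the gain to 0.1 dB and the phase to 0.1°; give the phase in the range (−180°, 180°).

ω = 5: 14.0 dB, -5.4°; ω = 50: 14.5 dB, -90.0°

At s = jω = j5:
quadratic: (j5)² + 47·j5 + 2500 = 2475 + j235 → |·| ≈ 2486.1, ∠ ≈ 5.42°
|H| = 12500 / 2486.1 ≈ 5.028
Gain = 20 log₁₀(5.028) ≈ 14.03 dB
∠H = 0.00° − 5.42° = -5.42°

At s = jω = j50:
quadratic: (j50)² + 47·j50 + 2500 = 0 + j2350 → |·| ≈ 2350, ∠ ≈ 90.00°
|H| = 12500 / 2350 ≈ 5.3191
Gain = 20 log₁₀(5.3191) ≈ 14.52 dB
∠H = 0.00° − 90.00° = -90.00°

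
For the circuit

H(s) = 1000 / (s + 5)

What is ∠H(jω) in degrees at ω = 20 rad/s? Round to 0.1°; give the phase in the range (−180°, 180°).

-76.0°

Substitute s = j20:
Numerator: 1000 = 1000 + j0
Denominator: (j20) + 5 = 5 + j20
|N| = √(1000² + 0²) ≈ 1000, ∠N ≈ 0.00°
|D| = √(5² + 20²) ≈ 20.616, ∠D ≈ 75.96°
∠H = 0.00° − 75.96° = -75.96°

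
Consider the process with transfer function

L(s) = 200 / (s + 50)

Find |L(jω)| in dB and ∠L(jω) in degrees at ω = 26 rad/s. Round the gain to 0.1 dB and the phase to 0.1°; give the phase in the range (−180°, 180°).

At s = jω = j26:
pole (s+50): 50 + j26 → |·| = √(50²+26²) = √3176 ≈ 56.356, ∠ = arctan(26/50) ≈ 27.47°
|L| = 200 / 56.356 ≈ 3.5489
Gain = 20 log₁₀(3.5489) ≈ 11.00 dB
∠L = 0.00° − 27.47° = -27.47°

11.0 dB, -27.5°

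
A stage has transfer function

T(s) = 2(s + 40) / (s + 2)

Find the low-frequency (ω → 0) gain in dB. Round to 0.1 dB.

32.0 dB

T(0) = 2·40 / (2) = 40
20 log₁₀(40) ≈ 32.04 dB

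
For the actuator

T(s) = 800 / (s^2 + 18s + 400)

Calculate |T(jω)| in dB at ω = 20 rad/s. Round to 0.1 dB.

6.9 dB

At s = jω = j20:
quadratic: (j20)² + 18·j20 + 400 = 0 + j360 → |·| ≈ 360, ∠ ≈ 90.00°
|T| = 800 / 360 ≈ 2.2222
Gain = 20 log₁₀(2.2222) ≈ 6.94 dB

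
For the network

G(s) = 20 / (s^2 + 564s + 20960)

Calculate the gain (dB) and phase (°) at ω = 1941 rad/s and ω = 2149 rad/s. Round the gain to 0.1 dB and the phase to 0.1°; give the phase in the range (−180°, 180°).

ω = 1941: -105.8 dB, -163.7°; ω = 2149: -107.5 dB, -165.2°

Substitute s = j1941:
Numerator: 20 = 20 + j0
Denominator: (j1941)^2 + 564(j1941) + 20960 = -3746521 + j1094724
|N| = √(20² + 0²) ≈ 20, ∠N ≈ 0.00°
|D| = √(3746521² + 1094724²) ≈ 3.9032e+06, ∠D ≈ 163.71°
|G| = 20 / 3.9032e+06 ≈ 5.124e-06
Gain = 20 log₁₀(5.124e-06) ≈ -105.81 dB
∠G = 0.00° − 163.71° = -163.71°

Substitute s = j2149:
Numerator: 20 = 20 + j0
Denominator: (j2149)^2 + 564(j2149) + 20960 = -4597241 + j1212036
|N| = √(20² + 0²) ≈ 20, ∠N ≈ 0.00°
|D| = √(4597241² + 1212036²) ≈ 4.7543e+06, ∠D ≈ 165.23°
|G| = 20 / 4.7543e+06 ≈ 4.2067e-06
Gain = 20 log₁₀(4.2067e-06) ≈ -107.52 dB
∠G = 0.00° − 165.23° = -165.23°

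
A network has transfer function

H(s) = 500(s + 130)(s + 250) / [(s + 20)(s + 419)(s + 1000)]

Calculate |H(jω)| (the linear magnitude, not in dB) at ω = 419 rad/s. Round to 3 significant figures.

0.397

At s = jω = j419:
zero (s+130): 130 + j419 → |·| = √(130²+419²) = √192461 ≈ 438.7, ∠ = arctan(419/130) ≈ 72.76°
zero (s+250): 250 + j419 → |·| = √(250²+419²) = √238061 ≈ 487.91, ∠ = arctan(419/250) ≈ 59.18°
pole (s+20): 20 + j419 → |·| = √(20²+419²) = √175961 ≈ 419.48, ∠ = arctan(419/20) ≈ 87.27°
pole (s+419): 419 + j419 → |·| = √(419²+419²) = √351122 ≈ 592.56, ∠ = arctan(419/419) ≈ 45.00°
pole (s+1000): 1000 + j419 → |·| = √(1000²+419²) = √1175561 ≈ 1084.2, ∠ = arctan(419/1000) ≈ 22.73°
|H| = 500 · 2.1405e+05 / 2.695e+08 ≈ 0.39712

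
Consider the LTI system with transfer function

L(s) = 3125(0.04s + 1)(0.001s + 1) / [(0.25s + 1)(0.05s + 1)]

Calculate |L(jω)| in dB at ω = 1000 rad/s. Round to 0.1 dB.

23.0 dB

At ω = 1000 rad/s:
zero (1 + j1000·0.04) = 1 + j40 → |·| ≈ 40.012, ∠ ≈ 88.57°
zero (1 + j1000·0.001) = 1 + j1 → |·| ≈ 1.4142, ∠ ≈ 45.00°
pole (1 + j1000·0.25) = 1 + j250 → |·| ≈ 250, ∠ ≈ 89.77°
pole (1 + j1000·0.05) = 1 + j50 → |·| ≈ 50.01, ∠ ≈ 88.85°
|L| = 3125 · 40.012 · 1.4142 / (250 · 50.01) ≈ 14.143
Gain = 20 log₁₀(14.143) ≈ 23.01 dB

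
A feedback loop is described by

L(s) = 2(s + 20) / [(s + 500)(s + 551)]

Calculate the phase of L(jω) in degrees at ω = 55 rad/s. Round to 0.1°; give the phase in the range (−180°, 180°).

At s = jω = j55:
zero (s+20): 20 + j55 → |·| = √(20²+55²) = √3425 ≈ 58.523, ∠ = arctan(55/20) ≈ 70.02°
pole (s+500): 500 + j55 → |·| = √(500²+55²) = √253025 ≈ 503.02, ∠ = arctan(55/500) ≈ 6.28°
pole (s+551): 551 + j55 → |·| = √(551²+55²) = √306626 ≈ 553.74, ∠ = arctan(55/551) ≈ 5.70°
∠L = 70.02° − 11.98° = 58.04°

58.0°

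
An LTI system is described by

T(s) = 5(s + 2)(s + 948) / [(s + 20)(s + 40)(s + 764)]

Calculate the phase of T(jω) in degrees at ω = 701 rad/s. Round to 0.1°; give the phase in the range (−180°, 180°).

-91.3°

At s = jω = j701:
zero (s+2): 2 + j701 → |·| = √(2²+701²) = √491405 ≈ 701, ∠ = arctan(701/2) ≈ 89.84°
zero (s+948): 948 + j701 → |·| = √(948²+701²) = √1390105 ≈ 1179, ∠ = arctan(701/948) ≈ 36.48°
pole (s+20): 20 + j701 → |·| = √(20²+701²) = √491801 ≈ 701.29, ∠ = arctan(701/20) ≈ 88.37°
pole (s+40): 40 + j701 → |·| = √(40²+701²) = √493001 ≈ 702.14, ∠ = arctan(701/40) ≈ 86.73°
pole (s+764): 764 + j701 → |·| = √(764²+701²) = √1075097 ≈ 1036.9, ∠ = arctan(701/764) ≈ 42.54°
∠T = 126.32° − 217.64° = -91.32°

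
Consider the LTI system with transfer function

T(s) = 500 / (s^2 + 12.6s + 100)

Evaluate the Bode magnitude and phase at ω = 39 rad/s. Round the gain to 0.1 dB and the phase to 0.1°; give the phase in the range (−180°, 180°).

-9.6 dB, -160.9°

At s = jω = j39:
quadratic: (j39)² + 12.6·j39 + 100 = -1421 + j491.4 → |·| ≈ 1503.6, ∠ ≈ 160.92°
|T| = 500 / 1503.6 ≈ 0.33254
Gain = 20 log₁₀(0.33254) ≈ -9.56 dB
∠T = 0.00° − 160.92° = -160.92°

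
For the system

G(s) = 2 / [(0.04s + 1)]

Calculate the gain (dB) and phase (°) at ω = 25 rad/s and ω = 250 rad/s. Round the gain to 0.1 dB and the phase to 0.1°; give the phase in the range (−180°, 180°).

ω = 25: 3.0 dB, -45.0°; ω = 250: -14.0 dB, -84.3°

At ω = 25 rad/s:
pole (1 + j25·0.04) = 1 + j1 → |·| ≈ 1.4142, ∠ ≈ 45.00°
|G| = 2 · 1 / (1.4142) ≈ 1.4142
Gain = 20 log₁₀(1.4142) ≈ 3.01 dB
∠G = (0°) − (45.00°) = -45.00°

At ω = 250 rad/s:
pole (1 + j250·0.04) = 1 + j10 → |·| ≈ 10.05, ∠ ≈ 84.29°
|G| = 2 · 1 / (10.05) ≈ 0.199
Gain = 20 log₁₀(0.199) ≈ -14.02 dB
∠G = (0°) − (84.29°) = -84.29°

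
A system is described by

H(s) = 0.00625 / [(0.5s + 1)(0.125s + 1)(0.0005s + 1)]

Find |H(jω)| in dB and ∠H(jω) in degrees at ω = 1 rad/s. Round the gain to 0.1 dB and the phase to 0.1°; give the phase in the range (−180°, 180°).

-45.1 dB, -33.7°

At ω = 1 rad/s:
pole (1 + j1·0.5) = 1 + j0.5 → |·| ≈ 1.118, ∠ ≈ 26.57°
pole (1 + j1·0.125) = 1 + j0.125 → |·| ≈ 1.0078, ∠ ≈ 7.13°
pole (1 + j1·0.0005) = 1 + j0.0005 → |·| ≈ 1, ∠ ≈ 0.03°
|H| = 0.00625 · 1 / (1.118 · 1.0078 · 1) ≈ 0.0055471
Gain = 20 log₁₀(0.0055471) ≈ -45.12 dB
∠H = (0°) − (26.57° + 7.13° + 0.03°) = -33.73°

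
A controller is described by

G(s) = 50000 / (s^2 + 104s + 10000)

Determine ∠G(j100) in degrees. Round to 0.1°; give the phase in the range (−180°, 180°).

-90.0°

At s = jω = j100:
quadratic: (j100)² + 104·j100 + 10000 = 0 + j10400 → |·| ≈ 10400, ∠ ≈ 90.00°
∠G = 0.00° − 90.00° = -90.00°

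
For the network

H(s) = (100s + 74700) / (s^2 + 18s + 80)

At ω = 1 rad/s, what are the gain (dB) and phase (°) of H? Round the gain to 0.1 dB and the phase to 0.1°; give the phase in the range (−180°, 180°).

59.3 dB, -12.8°

Substitute s = j1:
Numerator: 100(j1) + 74700 = 74700 + j100
Denominator: (j1)^2 + 18(j1) + 80 = 79 + j18
|N| = √(74700² + 100²) ≈ 74700, ∠N ≈ 0.08°
|D| = √(79² + 18²) ≈ 81.025, ∠D ≈ 12.84°
|H| = 74700 / 81.025 ≈ 921.94
Gain = 20 log₁₀(921.94) ≈ 59.29 dB
∠H = 0.08° − 12.84° = -12.76°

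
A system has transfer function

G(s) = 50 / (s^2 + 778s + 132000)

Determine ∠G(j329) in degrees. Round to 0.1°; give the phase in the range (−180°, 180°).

Substitute s = j329:
Numerator: 50 = 50 + j0
Denominator: (j329)^2 + 778(j329) + 132000 = 23759 + j255962
|N| = √(50² + 0²) ≈ 50, ∠N ≈ 0.00°
|D| = √(23759² + 255962²) ≈ 2.5706e+05, ∠D ≈ 84.70°
∠G = 0.00° − 84.70° = -84.70°

-84.7°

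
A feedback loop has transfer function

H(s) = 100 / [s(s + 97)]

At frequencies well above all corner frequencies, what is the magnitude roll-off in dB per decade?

Each pole contributes −20 dB/decade at high frequency; each zero contributes +20 dB/decade.
Net: 0 zero(s) − 2 pole(s) → -40 dB/decade.

-40 dB/decade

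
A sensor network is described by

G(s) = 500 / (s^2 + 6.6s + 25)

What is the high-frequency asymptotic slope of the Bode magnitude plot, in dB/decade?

-40 dB/decade

Each pole contributes −20 dB/decade at high frequency; each zero contributes +20 dB/decade.
Net: 0 zero(s) − 2 pole(s) → -40 dB/decade.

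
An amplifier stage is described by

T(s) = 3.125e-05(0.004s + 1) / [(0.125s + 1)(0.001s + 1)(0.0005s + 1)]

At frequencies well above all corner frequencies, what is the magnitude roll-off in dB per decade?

-40 dB/decade

Each pole contributes −20 dB/decade at high frequency; each zero contributes +20 dB/decade.
Net: 1 zero(s) − 3 pole(s) → -40 dB/decade.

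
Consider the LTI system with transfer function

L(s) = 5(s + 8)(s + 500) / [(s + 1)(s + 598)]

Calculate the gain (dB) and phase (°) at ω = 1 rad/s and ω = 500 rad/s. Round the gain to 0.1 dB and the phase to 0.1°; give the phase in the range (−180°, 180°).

At s = jω = j1:
zero (s+8): 8 + j1 → |·| = √(8²+1²) = √65 ≈ 8.0623, ∠ = arctan(1/8) ≈ 7.13°
zero (s+500): 500 + j1 → |·| = √(500²+1²) = √250001 ≈ 500, ∠ = arctan(1/500) ≈ 0.11°
pole (s+1): 1 + j1 → |·| = √(1²+1²) = √2 ≈ 1.4142, ∠ = arctan(1/1) ≈ 45.00°
pole (s+598): 598 + j1 → |·| = √(598²+1²) = √357605 ≈ 598, ∠ = arctan(1/598) ≈ 0.10°
|L| = 5 · 4031.2 / 845.69 ≈ 23.834
Gain = 20 log₁₀(23.834) ≈ 27.54 dB
∠L = 7.24° − 45.10° = -37.86°

At s = jω = j500:
zero (s+8): 8 + j500 → |·| = √(8²+500²) = √250064 ≈ 500.06, ∠ = arctan(500/8) ≈ 89.08°
zero (s+500): 500 + j500 → |·| = √(500²+500²) = √500000 ≈ 707.11, ∠ = arctan(500/500) ≈ 45.00°
pole (s+1): 1 + j500 → |·| = √(1²+500²) = √250001 ≈ 500, ∠ = arctan(500/1) ≈ 89.89°
pole (s+598): 598 + j500 → |·| = √(598²+500²) = √607604 ≈ 779.49, ∠ = arctan(500/598) ≈ 39.90°
|L| = 5 · 3.536e+05 / 3.8974e+05 ≈ 4.5364
Gain = 20 log₁₀(4.5364) ≈ 13.13 dB
∠L = 134.08° − 129.79° = 4.29°

ω = 1: 27.5 dB, -37.9°; ω = 500: 13.1 dB, 4.3°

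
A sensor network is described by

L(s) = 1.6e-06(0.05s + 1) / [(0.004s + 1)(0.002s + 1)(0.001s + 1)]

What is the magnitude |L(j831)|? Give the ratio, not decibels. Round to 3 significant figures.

At ω = 831 rad/s:
zero (1 + j831·0.05) = 1 + j41.55 → |·| ≈ 41.562, ∠ ≈ 88.62°
pole (1 + j831·0.004) = 1 + j3.324 → |·| ≈ 3.4712, ∠ ≈ 73.26°
pole (1 + j831·0.002) = 1 + j1.662 → |·| ≈ 1.9397, ∠ ≈ 58.97°
pole (1 + j831·0.001) = 1 + j0.831 → |·| ≈ 1.3002, ∠ ≈ 39.73°
|L| = 1.6e-06 · 41.562 / (3.4712 · 1.9397 · 1.3002) ≈ 7.5961e-06

7.60e-06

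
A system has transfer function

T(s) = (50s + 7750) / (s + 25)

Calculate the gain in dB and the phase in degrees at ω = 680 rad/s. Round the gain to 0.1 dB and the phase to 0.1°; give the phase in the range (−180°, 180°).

Substitute s = j680:
Numerator: 50(j680) + 7750 = 7750 + j34000
Denominator: (j680) + 25 = 25 + j680
|N| = √(7750² + 34000²) ≈ 34872, ∠N ≈ 77.16°
|D| = √(25² + 680²) ≈ 680.46, ∠D ≈ 87.89°
|T| = 34872 / 680.46 ≈ 51.248
Gain = 20 log₁₀(51.248) ≈ 34.19 dB
∠T = 77.16° − 87.89° = -10.73°

34.2 dB, -10.7°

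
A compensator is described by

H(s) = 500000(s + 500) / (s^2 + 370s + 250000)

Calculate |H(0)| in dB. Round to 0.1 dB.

60.0 dB

H(0) = 500000·500 / 250000 = 1000
20 log₁₀(1000) ≈ 60.00 dB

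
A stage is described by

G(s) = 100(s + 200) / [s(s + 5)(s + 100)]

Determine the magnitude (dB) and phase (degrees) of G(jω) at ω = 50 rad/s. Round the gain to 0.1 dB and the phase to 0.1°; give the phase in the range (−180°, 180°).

At s = jω = j50:
zero (s+200): 200 + j50 → |·| = √(200²+50²) = √42500 ≈ 206.16, ∠ = arctan(50/200) ≈ 14.04°
pole (s+5): 5 + j50 → |·| = √(5²+50²) = √2525 ≈ 50.249, ∠ = arctan(50/5) ≈ 84.29°
pole (s+100): 100 + j50 → |·| = √(100²+50²) = √12500 ≈ 111.8, ∠ = arctan(50/100) ≈ 26.57°
pole at origin: |s| = 50, ∠ = 90.00° (in denominator)
|G| = 100 · 206.16 / 2.8089e+05 ≈ 0.073395
Gain = 20 log₁₀(0.073395) ≈ -22.69 dB
∠G = 14.04° − 200.86° = -186.82° ≡ 173.18° (principal value)

-22.7 dB, 173.2°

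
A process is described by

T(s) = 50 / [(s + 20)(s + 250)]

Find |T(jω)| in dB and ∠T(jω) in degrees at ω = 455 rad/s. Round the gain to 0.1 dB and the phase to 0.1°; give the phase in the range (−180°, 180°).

-73.5 dB, -148.7°

At s = jω = j455:
pole (s+20): 20 + j455 → |·| = √(20²+455²) = √207425 ≈ 455.44, ∠ = arctan(455/20) ≈ 87.48°
pole (s+250): 250 + j455 → |·| = √(250²+455²) = √269525 ≈ 519.16, ∠ = arctan(455/250) ≈ 61.21°
|T| = 50 / 2.3645e+05 ≈ 0.00021146
Gain = 20 log₁₀(0.00021146) ≈ -73.50 dB
∠T = 0.00° − 148.69° = -148.69°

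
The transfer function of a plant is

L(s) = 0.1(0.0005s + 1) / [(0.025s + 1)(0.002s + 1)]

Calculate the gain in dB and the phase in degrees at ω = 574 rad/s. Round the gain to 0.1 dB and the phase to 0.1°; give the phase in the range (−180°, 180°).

-46.5 dB, -118.9°

At ω = 574 rad/s:
zero (1 + j574·0.0005) = 1 + j0.287 → |·| ≈ 1.0404, ∠ ≈ 16.01°
pole (1 + j574·0.025) = 1 + j14.35 → |·| ≈ 14.385, ∠ ≈ 86.01°
pole (1 + j574·0.002) = 1 + j1.148 → |·| ≈ 1.5225, ∠ ≈ 48.94°
|L| = 0.1 · 1.0404 / (14.385 · 1.5225) ≈ 0.0047504
Gain = 20 log₁₀(0.0047504) ≈ -46.47 dB
∠L = (16.01°) − (86.01° + 48.94°) = -118.94°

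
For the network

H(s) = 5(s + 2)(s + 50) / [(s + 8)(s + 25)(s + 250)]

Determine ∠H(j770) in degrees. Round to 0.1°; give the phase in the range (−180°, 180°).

-73.4°

At s = jω = j770:
zero (s+2): 2 + j770 → |·| = √(2²+770²) = √592904 ≈ 770, ∠ = arctan(770/2) ≈ 89.85°
zero (s+50): 50 + j770 → |·| = √(50²+770²) = √595400 ≈ 771.62, ∠ = arctan(770/50) ≈ 86.28°
pole (s+8): 8 + j770 → |·| = √(8²+770²) = √592964 ≈ 770.04, ∠ = arctan(770/8) ≈ 89.40°
pole (s+25): 25 + j770 → |·| = √(25²+770²) = √593525 ≈ 770.41, ∠ = arctan(770/25) ≈ 88.14°
pole (s+250): 250 + j770 → |·| = √(250²+770²) = √655400 ≈ 809.57, ∠ = arctan(770/250) ≈ 72.01°
∠H = 176.13° − 249.55° = -73.42°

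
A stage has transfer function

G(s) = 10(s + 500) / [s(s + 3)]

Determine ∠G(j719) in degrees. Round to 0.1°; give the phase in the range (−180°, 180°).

-124.6°

At s = jω = j719:
zero (s+500): 500 + j719 → |·| = √(500²+719²) = √766961 ≈ 875.76, ∠ = arctan(719/500) ≈ 55.18°
pole (s+3): 3 + j719 → |·| = √(3²+719²) = √516970 ≈ 719.01, ∠ = arctan(719/3) ≈ 89.76°
pole at origin: |s| = 719, ∠ = 90.00° (in denominator)
∠G = 55.18° − 179.76° = -124.58°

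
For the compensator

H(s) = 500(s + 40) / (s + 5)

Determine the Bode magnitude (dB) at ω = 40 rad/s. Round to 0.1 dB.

At s = jω = j40:
zero (s+40): 40 + j40 → |·| = √(40²+40²) = √3200 ≈ 56.569, ∠ = arctan(40/40) ≈ 45.00°
pole (s+5): 5 + j40 → |·| = √(5²+40²) = √1625 ≈ 40.311, ∠ = arctan(40/5) ≈ 82.87°
|H| = 500 · 56.569 / 40.311 ≈ 701.66
Gain = 20 log₁₀(701.66) ≈ 56.92 dB

56.9 dB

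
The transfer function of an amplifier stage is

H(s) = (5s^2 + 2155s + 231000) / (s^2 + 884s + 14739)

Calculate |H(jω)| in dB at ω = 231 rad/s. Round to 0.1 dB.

7.6 dB

Substitute s = j231:
Numerator: 5(j231)^2 + 2155(j231) + 231000 = -35805 + j497805
Denominator: (j231)^2 + 884(j231) + 14739 = -38622 + j204204
|N| = √(35805² + 497805²) ≈ 4.9909e+05, ∠N ≈ 94.11°
|D| = √(38622² + 204204²) ≈ 2.0782e+05, ∠D ≈ 100.71°
|H| = 4.9909e+05 / 2.0782e+05 ≈ 2.4015
Gain = 20 log₁₀(2.4015) ≈ 7.61 dB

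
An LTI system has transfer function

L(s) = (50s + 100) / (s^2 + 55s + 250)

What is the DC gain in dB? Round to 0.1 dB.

L(0) = 100 / 250 = 0.4
20 log₁₀(0.4) ≈ -7.96 dB

-8.0 dB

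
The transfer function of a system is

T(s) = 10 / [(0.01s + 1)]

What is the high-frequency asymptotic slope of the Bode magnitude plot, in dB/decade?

Each pole contributes −20 dB/decade at high frequency; each zero contributes +20 dB/decade.
Net: 0 zero(s) − 1 pole(s) → -20 dB/decade.

-20 dB/decade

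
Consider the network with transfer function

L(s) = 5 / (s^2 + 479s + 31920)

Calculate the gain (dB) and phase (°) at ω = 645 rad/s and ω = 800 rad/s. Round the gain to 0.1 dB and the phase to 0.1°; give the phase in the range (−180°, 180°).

Substitute s = j645:
Numerator: 5 = 5 + j0
Denominator: (j645)^2 + 479(j645) + 31920 = -384105 + j308955
|N| = √(5² + 0²) ≈ 5, ∠N ≈ 0.00°
|D| = √(384105² + 308955²) ≈ 4.9294e+05, ∠D ≈ 141.19°
|L| = 5 / 4.9294e+05 ≈ 1.0143e-05
Gain = 20 log₁₀(1.0143e-05) ≈ -99.88 dB
∠L = 0.00° − 141.19° = -141.19°

Substitute s = j800:
Numerator: 5 = 5 + j0
Denominator: (j800)^2 + 479(j800) + 31920 = -608080 + j383200
|N| = √(5² + 0²) ≈ 5, ∠N ≈ 0.00°
|D| = √(608080² + 383200²) ≈ 7.1875e+05, ∠D ≈ 147.78°
|L| = 5 / 7.1875e+05 ≈ 6.9565e-06
Gain = 20 log₁₀(6.9565e-06) ≈ -103.15 dB
∠L = 0.00° − 147.78° = -147.78°

ω = 645: -99.9 dB, -141.2°; ω = 800: -103.2 dB, -147.8°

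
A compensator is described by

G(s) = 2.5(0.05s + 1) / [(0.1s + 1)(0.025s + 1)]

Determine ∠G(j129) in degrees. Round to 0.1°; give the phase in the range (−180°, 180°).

At ω = 129 rad/s:
zero (1 + j129·0.05) = 1 + j6.45 → |·| ≈ 6.5271, ∠ ≈ 81.19°
pole (1 + j129·0.1) = 1 + j12.9 → |·| ≈ 12.939, ∠ ≈ 85.57°
pole (1 + j129·0.025) = 1 + j3.225 → |·| ≈ 3.3765, ∠ ≈ 72.77°
∠G = (81.19°) − (85.57° + 72.77°) = -77.15°

-77.2°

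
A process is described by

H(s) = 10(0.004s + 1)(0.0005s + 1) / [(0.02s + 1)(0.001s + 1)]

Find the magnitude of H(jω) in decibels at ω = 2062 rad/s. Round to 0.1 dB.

At ω = 2062 rad/s:
zero (1 + j2062·0.004) = 1 + j8.248 → |·| ≈ 8.3084, ∠ ≈ 83.09°
zero (1 + j2062·0.0005) = 1 + j1.031 → |·| ≈ 1.4363, ∠ ≈ 45.87°
pole (1 + j2062·0.02) = 1 + j41.24 → |·| ≈ 41.252, ∠ ≈ 88.61°
pole (1 + j2062·0.001) = 1 + j2.062 → |·| ≈ 2.2917, ∠ ≈ 64.13°
|H| = 10 · 8.3084 · 1.4363 / (41.252 · 2.2917) ≈ 1.2623
Gain = 20 log₁₀(1.2623) ≈ 2.02 dB

2.0 dB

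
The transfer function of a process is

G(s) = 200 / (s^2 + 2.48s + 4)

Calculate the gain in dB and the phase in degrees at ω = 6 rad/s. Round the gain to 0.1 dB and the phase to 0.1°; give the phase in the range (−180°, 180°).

At s = jω = j6:
quadratic: (j6)² + 2.48·j6 + 4 = -32 + j14.88 → |·| ≈ 35.29, ∠ ≈ 155.06°
|G| = 200 / 35.29 ≈ 5.6673
Gain = 20 log₁₀(5.6673) ≈ 15.07 dB
∠G = 0.00° − 155.06° = -155.06°

15.1 dB, -155.1°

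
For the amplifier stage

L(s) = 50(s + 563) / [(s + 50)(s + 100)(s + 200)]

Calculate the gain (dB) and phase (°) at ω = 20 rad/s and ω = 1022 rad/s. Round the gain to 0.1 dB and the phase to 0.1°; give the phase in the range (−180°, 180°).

At s = jω = j20:
zero (s+563): 563 + j20 → |·| = √(563²+20²) = √317369 ≈ 563.36, ∠ = arctan(20/563) ≈ 2.03°
pole (s+50): 50 + j20 → |·| = √(50²+20²) = √2900 ≈ 53.852, ∠ = arctan(20/50) ≈ 21.80°
pole (s+100): 100 + j20 → |·| = √(100²+20²) = √10400 ≈ 101.98, ∠ = arctan(20/100) ≈ 11.31°
pole (s+200): 200 + j20 → |·| = √(200²+20²) = √40400 ≈ 201, ∠ = arctan(20/200) ≈ 5.71°
|L| = 50 · 563.36 / 1.1039e+06 ≈ 0.025517
Gain = 20 log₁₀(0.025517) ≈ -31.86 dB
∠L = 2.03° − 38.82° = -36.79°

At s = jω = j1022:
zero (s+563): 563 + j1022 → |·| = √(563²+1022²) = √1361453 ≈ 1166.8, ∠ = arctan(1022/563) ≈ 61.15°
pole (s+50): 50 + j1022 → |·| = √(50²+1022²) = √1046984 ≈ 1023.2, ∠ = arctan(1022/50) ≈ 87.20°
pole (s+100): 100 + j1022 → |·| = √(100²+1022²) = √1054484 ≈ 1026.9, ∠ = arctan(1022/100) ≈ 84.41°
pole (s+200): 200 + j1022 → |·| = √(200²+1022²) = √1084484 ≈ 1041.4, ∠ = arctan(1022/200) ≈ 78.93°
|L| = 50 · 1166.8 / 1.0942e+09 ≈ 5.3317e-05
Gain = 20 log₁₀(5.3317e-05) ≈ -85.46 dB
∠L = 61.15° − 250.54° = -189.39° ≡ 170.61° (principal value)

ω = 20: -31.9 dB, -36.8°; ω = 1022: -85.5 dB, 170.6°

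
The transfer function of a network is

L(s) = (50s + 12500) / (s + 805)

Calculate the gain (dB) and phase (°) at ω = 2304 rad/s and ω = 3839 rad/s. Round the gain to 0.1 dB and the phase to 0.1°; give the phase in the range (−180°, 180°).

Substitute s = j2304:
Numerator: 50(j2304) + 12500 = 12500 + j115200
Denominator: (j2304) + 805 = 805 + j2304
|N| = √(12500² + 115200²) ≈ 1.1588e+05, ∠N ≈ 83.81°
|D| = √(805² + 2304²) ≈ 2440.6, ∠D ≈ 70.74°
|L| = 1.1588e+05 / 2440.6 ≈ 47.48
Gain = 20 log₁₀(47.48) ≈ 33.53 dB
∠L = 83.81° − 70.74° = 13.07°

Substitute s = j3839:
Numerator: 50(j3839) + 12500 = 12500 + j191950
Denominator: (j3839) + 805 = 805 + j3839
|N| = √(12500² + 191950²) ≈ 1.9236e+05, ∠N ≈ 86.27°
|D| = √(805² + 3839²) ≈ 3922.5, ∠D ≈ 78.16°
|L| = 1.9236e+05 / 3922.5 ≈ 49.04
Gain = 20 log₁₀(49.04) ≈ 33.81 dB
∠L = 86.27° − 78.16° = 8.11°

ω = 2304: 33.5 dB, 13.1°; ω = 3839: 33.8 dB, 8.1°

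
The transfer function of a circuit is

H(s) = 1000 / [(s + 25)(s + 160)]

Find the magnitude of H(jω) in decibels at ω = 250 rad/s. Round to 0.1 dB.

At s = jω = j250:
pole (s+25): 25 + j250 → |·| = √(25²+250²) = √63125 ≈ 251.25, ∠ = arctan(250/25) ≈ 84.29°
pole (s+160): 160 + j250 → |·| = √(160²+250²) = √88100 ≈ 296.82, ∠ = arctan(250/160) ≈ 57.38°
|H| = 1000 / 74576 ≈ 0.013409
Gain = 20 log₁₀(0.013409) ≈ -37.45 dB

-37.5 dB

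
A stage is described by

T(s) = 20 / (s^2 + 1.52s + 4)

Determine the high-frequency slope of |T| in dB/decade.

Each pole contributes −20 dB/decade at high frequency; each zero contributes +20 dB/decade.
Net: 0 zero(s) − 2 pole(s) → -40 dB/decade.

-40 dB/decade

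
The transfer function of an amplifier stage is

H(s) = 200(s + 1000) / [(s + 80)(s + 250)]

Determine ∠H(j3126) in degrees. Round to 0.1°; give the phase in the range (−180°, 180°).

-101.7°

At s = jω = j3126:
zero (s+1000): 1000 + j3126 → |·| = √(1000²+3126²) = √10771876 ≈ 3282.1, ∠ = arctan(3126/1000) ≈ 72.26°
pole (s+80): 80 + j3126 → |·| = √(80²+3126²) = √9778276 ≈ 3127, ∠ = arctan(3126/80) ≈ 88.53°
pole (s+250): 250 + j3126 → |·| = √(250²+3126²) = √9834376 ≈ 3136, ∠ = arctan(3126/250) ≈ 85.43°
∠H = 72.26° − 173.96° = -101.70°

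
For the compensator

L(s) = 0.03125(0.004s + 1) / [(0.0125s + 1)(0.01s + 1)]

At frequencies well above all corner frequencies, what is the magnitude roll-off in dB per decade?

Each pole contributes −20 dB/decade at high frequency; each zero contributes +20 dB/decade.
Net: 1 zero(s) − 2 pole(s) → -20 dB/decade.

-20 dB/decade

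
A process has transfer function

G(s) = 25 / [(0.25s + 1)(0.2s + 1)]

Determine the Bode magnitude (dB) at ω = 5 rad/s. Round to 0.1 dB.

20.9 dB

At ω = 5 rad/s:
pole (1 + j5·0.25) = 1 + j1.25 → |·| ≈ 1.6008, ∠ ≈ 51.34°
pole (1 + j5·0.2) = 1 + j1 → |·| ≈ 1.4142, ∠ ≈ 45.00°
|G| = 25 · 1 / (1.6008 · 1.4142) ≈ 11.043
Gain = 20 log₁₀(11.043) ≈ 20.86 dB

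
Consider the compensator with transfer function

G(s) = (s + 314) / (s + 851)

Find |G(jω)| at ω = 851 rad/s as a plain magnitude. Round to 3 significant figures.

0.754

At s = jω = j851:
zero (s+314): 314 + j851 → |·| = √(314²+851²) = √822797 ≈ 907.08, ∠ = arctan(851/314) ≈ 69.75°
pole (s+851): 851 + j851 → |·| = √(851²+851²) = √1448402 ≈ 1203.5, ∠ = arctan(851/851) ≈ 45.00°
|G| = 1 · 907.08 / 1203.5 ≈ 0.7537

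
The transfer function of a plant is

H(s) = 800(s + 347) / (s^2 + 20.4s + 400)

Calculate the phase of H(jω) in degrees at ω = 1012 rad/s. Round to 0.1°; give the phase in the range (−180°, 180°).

-107.8°

At s = jω = j1012:
zero (s+347): 347 + j1012 → |·| = √(347²+1012²) = √1144553 ≈ 1069.8, ∠ = arctan(1012/347) ≈ 71.07°
quadratic: (j1012)² + 20.4·j1012 + 400 = -1023744 + j20644.8 → |·| ≈ 1.024e+06, ∠ ≈ 178.84°
∠H = 71.07° − 178.84° = -107.77°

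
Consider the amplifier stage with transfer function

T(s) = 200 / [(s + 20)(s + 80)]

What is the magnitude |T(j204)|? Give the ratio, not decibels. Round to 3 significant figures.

At s = jω = j204:
pole (s+20): 20 + j204 → |·| = √(20²+204²) = √42016 ≈ 204.98, ∠ = arctan(204/20) ≈ 84.40°
pole (s+80): 80 + j204 → |·| = √(80²+204²) = √48016 ≈ 219.13, ∠ = arctan(204/80) ≈ 68.59°
|T| = 200 / 44917 ≈ 0.0044527

0.00445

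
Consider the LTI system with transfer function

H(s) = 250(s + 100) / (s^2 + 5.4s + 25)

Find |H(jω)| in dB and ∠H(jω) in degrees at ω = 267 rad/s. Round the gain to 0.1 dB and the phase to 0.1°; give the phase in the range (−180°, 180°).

At s = jω = j267:
zero (s+100): 100 + j267 → |·| = √(100²+267²) = √81289 ≈ 285.11, ∠ = arctan(267/100) ≈ 69.47°
quadratic: (j267)² + 5.4·j267 + 25 = -71264 + j1441.8 → |·| ≈ 71279, ∠ ≈ 178.84°
|H| = 250 · 285.11 / 71279 ≈ 0.99998
Gain = 20 log₁₀(0.99998) ≈ -0.00 dB
∠H = 69.47° − 178.84° = -109.37°

-0.0 dB, -109.4°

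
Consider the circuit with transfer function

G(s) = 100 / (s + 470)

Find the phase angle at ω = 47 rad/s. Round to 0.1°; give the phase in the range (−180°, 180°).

Substitute s = j47:
Numerator: 100 = 100 + j0
Denominator: (j47) + 470 = 470 + j47
|N| = √(100² + 0²) ≈ 100, ∠N ≈ 0.00°
|D| = √(470² + 47²) ≈ 472.34, ∠D ≈ 5.71°
∠G = 0.00° − 5.71° = -5.71°

-5.7°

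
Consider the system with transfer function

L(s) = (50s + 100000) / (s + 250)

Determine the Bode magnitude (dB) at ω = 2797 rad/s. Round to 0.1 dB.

Substitute s = j2797:
Numerator: 50(j2797) + 100000 = 100000 + j139850
Denominator: (j2797) + 250 = 250 + j2797
|N| = √(100000² + 139850²) ≈ 1.7192e+05, ∠N ≈ 54.43°
|D| = √(250² + 2797²) ≈ 2808.2, ∠D ≈ 84.89°
|L| = 1.7192e+05 / 2808.2 ≈ 61.221
Gain = 20 log₁₀(61.221) ≈ 35.74 dB

35.7 dB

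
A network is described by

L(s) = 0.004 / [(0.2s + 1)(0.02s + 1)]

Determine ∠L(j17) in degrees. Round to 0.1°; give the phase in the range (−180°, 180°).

-92.4°

At ω = 17 rad/s:
pole (1 + j17·0.2) = 1 + j3.4 → |·| ≈ 3.544, ∠ ≈ 73.61°
pole (1 + j17·0.02) = 1 + j0.34 → |·| ≈ 1.0562, ∠ ≈ 18.78°
∠L = (0°) − (73.61° + 18.78°) = -92.39°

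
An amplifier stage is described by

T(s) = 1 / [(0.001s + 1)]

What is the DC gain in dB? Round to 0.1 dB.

T(0) = 1 · 1 / 1 = 1
20 log₁₀(1) ≈ 0.00 dB

0.0 dB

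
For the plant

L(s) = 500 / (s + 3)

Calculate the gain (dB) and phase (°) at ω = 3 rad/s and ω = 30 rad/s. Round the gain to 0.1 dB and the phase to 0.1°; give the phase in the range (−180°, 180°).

ω = 3: 41.4 dB, -45.0°; ω = 30: 24.4 dB, -84.3°

Substitute s = j3:
Numerator: 500 = 500 + j0
Denominator: (j3) + 3 = 3 + j3
|N| = √(500² + 0²) ≈ 500, ∠N ≈ 0.00°
|D| = √(3² + 3²) ≈ 4.2426, ∠D ≈ 45.00°
|L| = 500 / 4.2426 ≈ 117.85
Gain = 20 log₁₀(117.85) ≈ 41.43 dB
∠L = 0.00° − 45.00° = -45.00°

Substitute s = j30:
Numerator: 500 = 500 + j0
Denominator: (j30) + 3 = 3 + j30
|N| = √(500² + 0²) ≈ 500, ∠N ≈ 0.00°
|D| = √(3² + 30²) ≈ 30.15, ∠D ≈ 84.29°
|L| = 500 / 30.15 ≈ 16.584
Gain = 20 log₁₀(16.584) ≈ 24.39 dB
∠L = 0.00° − 84.29° = -84.29°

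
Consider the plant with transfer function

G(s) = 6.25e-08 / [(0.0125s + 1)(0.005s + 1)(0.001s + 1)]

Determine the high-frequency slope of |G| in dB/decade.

-60 dB/decade

Each pole contributes −20 dB/decade at high frequency; each zero contributes +20 dB/decade.
Net: 0 zero(s) − 3 pole(s) → -60 dB/decade.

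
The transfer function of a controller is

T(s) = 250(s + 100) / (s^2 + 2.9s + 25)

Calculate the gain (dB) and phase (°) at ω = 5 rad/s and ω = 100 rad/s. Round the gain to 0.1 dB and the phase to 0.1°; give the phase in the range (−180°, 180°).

At s = jω = j5:
zero (s+100): 100 + j5 → |·| = √(100²+5²) = √10025 ≈ 100.12, ∠ = arctan(5/100) ≈ 2.86°
quadratic: (j5)² + 2.9·j5 + 25 = 0 + j14.5 → |·| ≈ 14.5, ∠ ≈ 90.00°
|T| = 250 · 100.12 / 14.5 ≈ 1726.2
Gain = 20 log₁₀(1726.2) ≈ 64.74 dB
∠T = 2.86° − 90.00° = -87.14°

At s = jω = j100:
zero (s+100): 100 + j100 → |·| = √(100²+100²) = √20000 ≈ 141.42, ∠ = arctan(100/100) ≈ 45.00°
quadratic: (j100)² + 2.9·j100 + 25 = -9975 + j290 → |·| ≈ 9979.2, ∠ ≈ 178.33°
|T| = 250 · 141.42 / 9979.2 ≈ 3.5429
Gain = 20 log₁₀(3.5429) ≈ 10.99 dB
∠T = 45.00° − 178.33° = -133.33°

ω = 5: 64.7 dB, -87.1°; ω = 100: 11.0 dB, -133.3°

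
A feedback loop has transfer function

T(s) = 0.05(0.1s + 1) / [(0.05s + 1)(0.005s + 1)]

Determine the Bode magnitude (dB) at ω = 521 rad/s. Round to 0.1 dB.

At ω = 521 rad/s:
zero (1 + j521·0.1) = 1 + j52.1 → |·| ≈ 52.11, ∠ ≈ 88.90°
pole (1 + j521·0.05) = 1 + j26.05 → |·| ≈ 26.069, ∠ ≈ 87.80°
pole (1 + j521·0.005) = 1 + j2.605 → |·| ≈ 2.7903, ∠ ≈ 69.00°
|T| = 0.05 · 52.11 / (26.069 · 2.7903) ≈ 0.035819
Gain = 20 log₁₀(0.035819) ≈ -28.92 dB

-28.9 dB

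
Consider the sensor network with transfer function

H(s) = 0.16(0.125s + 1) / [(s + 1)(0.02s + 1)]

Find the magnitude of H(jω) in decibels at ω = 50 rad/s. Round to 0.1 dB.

-36.9 dB

At ω = 50 rad/s:
zero (1 + j50·0.125) = 1 + j6.25 → |·| ≈ 6.3295, ∠ ≈ 80.91°
pole (1 + j50·1) = 1 + j50 → |·| ≈ 50.01, ∠ ≈ 88.85°
pole (1 + j50·0.02) = 1 + j1 → |·| ≈ 1.4142, ∠ ≈ 45.00°
|H| = 0.16 · 6.3295 / (50.01 · 1.4142) ≈ 0.014319
Gain = 20 log₁₀(0.014319) ≈ -36.88 dB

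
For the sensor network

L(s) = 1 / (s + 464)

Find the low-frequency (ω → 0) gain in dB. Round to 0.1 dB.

L(0) = 1 / (464) ≈ 0.0021552
20 log₁₀(0.0021552) ≈ -53.33 dB

-53.3 dB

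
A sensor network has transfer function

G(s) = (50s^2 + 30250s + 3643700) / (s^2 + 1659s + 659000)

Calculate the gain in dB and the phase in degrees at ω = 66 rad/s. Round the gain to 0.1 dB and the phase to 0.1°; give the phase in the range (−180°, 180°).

15.5 dB, 20.7°

Substitute s = j66:
Numerator: 50(j66)^2 + 30250(j66) + 3643700 = 3425900 + j1996500
Denominator: (j66)^2 + 1659(j66) + 659000 = 654644 + j109494
|N| = √(3425900² + 1996500²) ≈ 3.9652e+06, ∠N ≈ 30.23°
|D| = √(654644² + 109494²) ≈ 6.6374e+05, ∠D ≈ 9.50°
|G| = 3.9652e+06 / 6.6374e+05 ≈ 5.974
Gain = 20 log₁₀(5.974) ≈ 15.53 dB
∠G = 30.23° − 9.50° = 20.73°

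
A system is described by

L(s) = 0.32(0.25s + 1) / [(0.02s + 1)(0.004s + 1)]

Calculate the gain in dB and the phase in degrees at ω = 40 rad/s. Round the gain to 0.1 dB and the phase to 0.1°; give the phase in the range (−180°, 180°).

7.9 dB, 36.5°

At ω = 40 rad/s:
zero (1 + j40·0.25) = 1 + j10 → |·| ≈ 10.05, ∠ ≈ 84.29°
pole (1 + j40·0.02) = 1 + j0.8 → |·| ≈ 1.2806, ∠ ≈ 38.66°
pole (1 + j40·0.004) = 1 + j0.16 → |·| ≈ 1.0127, ∠ ≈ 9.09°
|L| = 0.32 · 10.05 / (1.2806 · 1.0127) ≈ 2.4798
Gain = 20 log₁₀(2.4798) ≈ 7.89 dB
∠L = (84.29°) − (38.66° + 9.09°) = 36.54°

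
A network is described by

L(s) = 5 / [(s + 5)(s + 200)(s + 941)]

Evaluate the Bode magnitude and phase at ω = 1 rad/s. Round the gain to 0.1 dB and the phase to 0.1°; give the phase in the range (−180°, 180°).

-105.7 dB, -11.7°

At s = jω = j1:
pole (s+5): 5 + j1 → |·| = √(5²+1²) = √26 ≈ 5.099, ∠ = arctan(1/5) ≈ 11.31°
pole (s+200): 200 + j1 → |·| = √(200²+1²) = √40001 ≈ 200, ∠ = arctan(1/200) ≈ 0.29°
pole (s+941): 941 + j1 → |·| = √(941²+1²) = √885482 ≈ 941, ∠ = arctan(1/941) ≈ 0.06°
|L| = 5 / 9.5963e+05 ≈ 5.2103e-06
Gain = 20 log₁₀(5.2103e-06) ≈ -105.66 dB
∠L = 0.00° − 11.66° = -11.66°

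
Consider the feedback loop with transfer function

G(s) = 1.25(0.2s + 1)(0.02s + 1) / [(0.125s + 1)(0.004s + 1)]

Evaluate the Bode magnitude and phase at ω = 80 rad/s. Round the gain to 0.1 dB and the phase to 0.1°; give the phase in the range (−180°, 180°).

At ω = 80 rad/s:
zero (1 + j80·0.2) = 1 + j16 → |·| ≈ 16.031, ∠ ≈ 86.42°
zero (1 + j80·0.02) = 1 + j1.6 → |·| ≈ 1.8868, ∠ ≈ 57.99°
pole (1 + j80·0.125) = 1 + j10 → |·| ≈ 10.05, ∠ ≈ 84.29°
pole (1 + j80·0.004) = 1 + j0.32 → |·| ≈ 1.05, ∠ ≈ 17.74°
|G| = 1.25 · 16.031 · 1.8868 / (10.05 · 1.05) ≈ 3.583
Gain = 20 log₁₀(3.583) ≈ 11.08 dB
∠G = (86.42° + 57.99°) − (84.29° + 17.74°) = 42.38°

11.1 dB, 42.4°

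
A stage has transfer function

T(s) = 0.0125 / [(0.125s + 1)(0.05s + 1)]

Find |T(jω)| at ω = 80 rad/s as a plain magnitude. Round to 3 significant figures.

0.000302

At ω = 80 rad/s:
pole (1 + j80·0.125) = 1 + j10 → |·| ≈ 10.05, ∠ ≈ 84.29°
pole (1 + j80·0.05) = 1 + j4 → |·| ≈ 4.1231, ∠ ≈ 75.96°
|T| = 0.0125 · 1 / (10.05 · 4.1231) ≈ 0.00030166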